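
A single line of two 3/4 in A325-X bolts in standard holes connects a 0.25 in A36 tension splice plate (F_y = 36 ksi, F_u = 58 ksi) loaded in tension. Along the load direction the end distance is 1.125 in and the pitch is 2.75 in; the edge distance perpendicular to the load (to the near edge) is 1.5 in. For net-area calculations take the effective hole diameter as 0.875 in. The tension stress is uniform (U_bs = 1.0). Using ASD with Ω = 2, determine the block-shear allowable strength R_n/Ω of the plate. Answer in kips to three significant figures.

Shear plane L_v = 1.125 + 1·2.75 = 3.875 in; A_gv = 3.875 × 0.25 = 0.9688 in².
A_nv = (3.875 − 1.5·0.875) × 0.25 = 0.6406 in².
A_nt = (1.5 − 0.5·0.875) × 0.25 = 0.2656 in².
0.6 F_u A_nv = 22.29 kips; 0.6 F_y A_gv = 20.92 kips → shear yielding governs the shear term.
R_n = 20.92 + 1.0 × 58 × 0.2656 = 36.33 kips.
Allowable strength R_n/Ω = 36.33 / 2 = 18.2 kips.

18.2 kips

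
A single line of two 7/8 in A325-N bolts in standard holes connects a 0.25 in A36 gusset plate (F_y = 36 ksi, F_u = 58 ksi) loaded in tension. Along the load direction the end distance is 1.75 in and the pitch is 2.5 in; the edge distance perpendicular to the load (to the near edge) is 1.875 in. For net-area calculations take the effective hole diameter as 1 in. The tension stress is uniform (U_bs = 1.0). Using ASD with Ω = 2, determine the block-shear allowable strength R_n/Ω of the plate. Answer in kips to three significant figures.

Shear plane L_v = 1.75 + 1·2.5 = 4.25 in; A_gv = 4.25 × 0.25 = 1.062 in².
A_nv = (4.25 − 1.5·1) × 0.25 = 0.6875 in².
A_nt = (1.875 − 0.5·1) × 0.25 = 0.3438 in².
0.6 F_u A_nv = 23.92 kips; 0.6 F_y A_gv = 22.95 kips → shear yielding governs the shear term.
R_n = 22.95 + 1.0 × 58 × 0.3438 = 42.89 kips.
Allowable strength R_n/Ω = 42.89 / 2 = 21.4 kips.

21.4 kips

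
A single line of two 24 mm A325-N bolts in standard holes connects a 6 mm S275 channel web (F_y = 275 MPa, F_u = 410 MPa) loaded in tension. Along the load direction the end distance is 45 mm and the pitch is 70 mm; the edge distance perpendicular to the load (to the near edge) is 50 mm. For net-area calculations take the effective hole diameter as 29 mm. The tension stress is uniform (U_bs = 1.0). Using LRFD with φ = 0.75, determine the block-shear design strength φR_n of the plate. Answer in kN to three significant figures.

145 kN

Shear plane L_v = 45 + 1·70 = 115 mm; A_gv = 115 × 6 = 690 mm².
A_nv = (115 − 1.5·29) × 6 = 429 mm².
A_nt = (50 − 0.5·29) × 6 = 213 mm².
0.6 F_u A_nv = 105.5 kN; 0.6 F_y A_gv = 113.9 kN → shear rupture governs the shear term.
R_n = 105.5 + 1.0 × 410 × 213 / 1000 = 192.9 kN.
Design strength φR_n = 0.75 × 192.9 = 145 kN.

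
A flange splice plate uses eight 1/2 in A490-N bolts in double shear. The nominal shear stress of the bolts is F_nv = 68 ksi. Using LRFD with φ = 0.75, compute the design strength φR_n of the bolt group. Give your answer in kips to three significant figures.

A_b = π × 0.5² / 4 = 0.1963 in².
R_n = F_nv · A_b · n · n_s = 68 × 0.1963 × 8 × 2 = 213.6 kips.
Design strength φR_n = 0.75 × 213.6 = 160 kips.

160 kips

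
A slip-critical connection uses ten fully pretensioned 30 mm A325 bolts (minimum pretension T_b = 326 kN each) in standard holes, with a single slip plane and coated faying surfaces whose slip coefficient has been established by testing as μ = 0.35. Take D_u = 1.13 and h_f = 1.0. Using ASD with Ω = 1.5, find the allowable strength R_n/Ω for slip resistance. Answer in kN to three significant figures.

860 kN

R_n = μ · D_u · h_f · T_b · n_s · n_b = 0.35 × 1.13 × 1.0 × 326 × 1 × 10 = 1289 kN.
Allowable strength R_n/Ω = 1289 / 1.5 = 860 kN.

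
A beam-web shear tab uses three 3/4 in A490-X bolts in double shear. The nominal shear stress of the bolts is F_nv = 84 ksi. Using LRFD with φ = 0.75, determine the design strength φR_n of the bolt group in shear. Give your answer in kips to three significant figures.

A_b = π × 0.75² / 4 = 0.4418 in².
R_n = F_nv · A_b · n · n_s = 84 × 0.4418 × 3 × 2 = 222.7 kips.
Design strength φR_n = 0.75 × 222.7 = 167 kips.

167 kips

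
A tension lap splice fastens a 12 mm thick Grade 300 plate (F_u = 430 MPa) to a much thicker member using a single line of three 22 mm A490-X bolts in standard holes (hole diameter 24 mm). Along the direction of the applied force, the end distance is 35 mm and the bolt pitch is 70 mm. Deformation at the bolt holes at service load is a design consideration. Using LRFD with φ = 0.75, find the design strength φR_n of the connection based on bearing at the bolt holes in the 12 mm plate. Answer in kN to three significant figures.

Per bolt r_n = 1.2 l_c t F_u ≤ 2.4 d t F_u; upper limit = 2.4 × 22 × 12 × 430 / 1000 = 272.4 kN.
Edge bolt: l_c = 35 − 24/2 = 23 mm → 1.2 × 23 × 12 × 430 / 1000 = 142.4 → r_n = 142.4 kN.
Interior bolts: l_c = 70 − 24 = 46 mm → 1.2 × 46 × 12 × 430 / 1000 = 284.8 → r_n = 272.4 kN.
R_n = 1 × 142.4 + 2 × 272.4 = 687.3 kN.
Design strength φR_n = 0.75 × 687.3 = 515 kN.

515 kN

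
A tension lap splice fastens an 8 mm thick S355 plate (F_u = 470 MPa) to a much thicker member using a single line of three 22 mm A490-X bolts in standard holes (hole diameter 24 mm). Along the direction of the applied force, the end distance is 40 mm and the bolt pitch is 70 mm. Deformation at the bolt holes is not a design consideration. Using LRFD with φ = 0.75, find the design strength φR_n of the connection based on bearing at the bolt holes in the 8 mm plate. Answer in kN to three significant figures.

491 kN

Per bolt r_n = 1.5 l_c t F_u ≤ 3.0 d t F_u; upper limit = 3.0 × 22 × 8 × 470 / 1000 = 248.2 kN.
Edge bolt: l_c = 40 − 24/2 = 28 mm → 1.5 × 28 × 8 × 470 / 1000 = 157.9 → r_n = 157.9 kN.
Interior bolts: l_c = 70 − 24 = 46 mm → 1.5 × 46 × 8 × 470 / 1000 = 259.4 → r_n = 248.2 kN.
R_n = 1 × 157.9 + 2 × 248.2 = 654.2 kN.
Design strength φR_n = 0.75 × 654.2 = 491 kN.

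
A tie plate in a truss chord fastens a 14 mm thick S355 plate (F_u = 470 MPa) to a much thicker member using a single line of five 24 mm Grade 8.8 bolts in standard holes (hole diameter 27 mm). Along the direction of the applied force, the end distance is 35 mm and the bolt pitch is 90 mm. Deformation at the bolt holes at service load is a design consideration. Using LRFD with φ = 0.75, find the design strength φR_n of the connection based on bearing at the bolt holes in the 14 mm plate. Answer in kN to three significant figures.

1260 kN

Per bolt r_n = 1.2 l_c t F_u ≤ 2.4 d t F_u; upper limit = 2.4 × 24 × 14 × 470 / 1000 = 379 kN.
Edge bolt: l_c = 35 − 27/2 = 21.5 mm → 1.2 × 21.5 × 14 × 470 / 1000 = 169.8 → r_n = 169.8 kN.
Interior bolts: l_c = 90 − 27 = 63 mm → 1.2 × 63 × 14 × 470 / 1000 = 497.4 → r_n = 379 kN.
R_n = 1 × 169.8 + 4 × 379 = 1686 kN.
Design strength φR_n = 0.75 × 1686 = 1260 kN.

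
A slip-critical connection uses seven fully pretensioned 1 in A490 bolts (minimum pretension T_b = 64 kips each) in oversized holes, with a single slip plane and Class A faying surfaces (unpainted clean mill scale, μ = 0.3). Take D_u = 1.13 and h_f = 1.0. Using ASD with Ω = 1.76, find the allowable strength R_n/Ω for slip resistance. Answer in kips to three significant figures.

86.3 kips

R_n = μ · D_u · h_f · T_b · n_s · n_b = 0.3 × 1.13 × 1.0 × 64 × 1 × 7 = 151.9 kips.
Allowable strength R_n/Ω = 151.9 / 1.76 = 86.3 kips.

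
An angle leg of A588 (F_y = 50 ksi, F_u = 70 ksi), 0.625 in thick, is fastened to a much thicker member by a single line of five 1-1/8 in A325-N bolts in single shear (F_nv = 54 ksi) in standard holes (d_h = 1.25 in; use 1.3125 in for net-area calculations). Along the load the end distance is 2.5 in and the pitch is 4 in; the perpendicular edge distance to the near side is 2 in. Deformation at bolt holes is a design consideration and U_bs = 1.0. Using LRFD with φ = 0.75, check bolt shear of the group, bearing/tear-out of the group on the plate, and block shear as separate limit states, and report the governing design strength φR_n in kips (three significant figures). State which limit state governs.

Bolt shear: A_b = π·1.125²/4 = 0.994 in²; R_n = 54 × 0.994 × 5 × 1 = 268.4 kips → 0.75 × 268.4 = 201 kips.
Bearing: edge l_c = 1.875, r_n = 98.44 kips; interior l_c = 2.75, r_n = 118.1 kips; R_n = 98.44 + 4·118.1 = 570.9 kips → 428 kips.
Block shear: A_gv = 11.56, A_nv = 7.871, A_nt = 0.8398 in²; R_n = min(0.6F_uA_nv, 0.6F_yA_gv) + U_bs·F_u·A_nt = 389.4 kips → 292 kips.
Bolt shear governs: 201 kips.

201 kips (bolt shear governs)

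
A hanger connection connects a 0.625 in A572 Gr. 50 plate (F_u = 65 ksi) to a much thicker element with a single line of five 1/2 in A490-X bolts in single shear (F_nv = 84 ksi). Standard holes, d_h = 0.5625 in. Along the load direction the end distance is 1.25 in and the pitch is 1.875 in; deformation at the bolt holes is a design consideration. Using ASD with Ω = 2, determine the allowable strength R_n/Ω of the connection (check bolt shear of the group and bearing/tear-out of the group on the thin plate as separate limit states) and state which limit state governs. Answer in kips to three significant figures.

41.2 kips (bolt shear governs)

Bolt shear: A_b = π·0.5²/4 = 0.1963 in²; R_n = 84 × 0.1963 × 5 × 1 = 82.47 kips → 82.47 / 2 = 41.2 kips.
Bearing (1.2 l_c t F_u ≤ 2.4 d t F_u): upper limit = 2.4·0.5·0.625·65 = 48.75 kips.
  Edge l_c = 1.25 − 0.5625/2 = 0.9688 → r_n = 47.23 kips; interior l_c = 1.875 − 0.5625 = 1.312 → r_n = 48.75 kips.
  R_n,bearing = 1·47.23 + 4·48.75 = 242.2 kips → 242.2 / 2 = 121 kips.
Bolt shear governs: 41.2 kips.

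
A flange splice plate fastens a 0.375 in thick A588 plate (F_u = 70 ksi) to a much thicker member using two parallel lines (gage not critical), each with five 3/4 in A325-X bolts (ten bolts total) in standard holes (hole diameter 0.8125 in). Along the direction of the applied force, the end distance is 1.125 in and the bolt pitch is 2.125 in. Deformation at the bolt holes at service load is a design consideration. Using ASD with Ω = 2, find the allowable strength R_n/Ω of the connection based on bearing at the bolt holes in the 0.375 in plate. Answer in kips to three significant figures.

Per bolt r_n = 1.2 l_c t F_u ≤ 2.4 d t F_u; upper limit = 2.4 × 0.75 × 0.375 × 70 = 47.25 kips.
Edge bolt: l_c = 1.125 − 0.8125/2 = 0.7188 in → 1.2 × 0.7188 × 0.375 × 70 = 22.64 → r_n = 22.64 kips.
Interior bolts: l_c = 2.125 − 0.8125 = 1.312 in → 1.2 × 1.312 × 0.375 × 70 = 41.34 → r_n = 41.34 kips.
R_n = 2 × 22.64 + 8 × 41.34 = 376 kips.
Allowable strength R_n/Ω = 376 / 2 = 188 kips.

188 kips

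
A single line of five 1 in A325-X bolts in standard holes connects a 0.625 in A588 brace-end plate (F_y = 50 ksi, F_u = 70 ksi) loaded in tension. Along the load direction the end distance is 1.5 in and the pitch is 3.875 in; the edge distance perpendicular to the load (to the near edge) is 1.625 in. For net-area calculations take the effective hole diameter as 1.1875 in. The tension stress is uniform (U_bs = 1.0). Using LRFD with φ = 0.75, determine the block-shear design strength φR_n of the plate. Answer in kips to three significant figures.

263 kips

Shear plane L_v = 1.5 + 4·3.875 = 17 in; A_gv = 17 × 0.625 = 10.62 in².
A_nv = (17 − 4.5·1.1875) × 0.625 = 7.285 in².
A_nt = (1.625 − 0.5·1.1875) × 0.625 = 0.6445 in².
0.6 F_u A_nv = 306 kips; 0.6 F_y A_gv = 318.8 kips → shear rupture governs the shear term.
R_n = 306 + 1.0 × 70 × 0.6445 = 351.1 kips.
Design strength φR_n = 0.75 × 351.1 = 263 kips.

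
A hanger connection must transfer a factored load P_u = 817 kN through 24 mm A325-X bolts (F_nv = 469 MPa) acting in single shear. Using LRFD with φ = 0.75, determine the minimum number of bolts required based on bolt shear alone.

6 bolts

A_b = π·24²/4 = 452.4 mm².
Per-bolt design strength φR_n = 0.75 × 469 × 452.4 × 1 / 1000 = 159.1 kN.
n ≥ 817 / 159.1 = 5.134 → use 6 bolts.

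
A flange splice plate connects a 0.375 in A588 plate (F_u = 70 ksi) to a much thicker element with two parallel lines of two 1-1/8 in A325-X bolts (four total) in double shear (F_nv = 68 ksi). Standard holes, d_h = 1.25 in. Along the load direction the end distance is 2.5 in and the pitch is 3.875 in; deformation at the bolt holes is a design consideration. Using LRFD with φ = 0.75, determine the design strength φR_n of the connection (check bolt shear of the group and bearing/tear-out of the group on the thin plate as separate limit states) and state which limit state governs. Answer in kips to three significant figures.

Bolt shear: A_b = π·1.125²/4 = 0.994 in²; R_n = 68 × 0.994 × 4 × 2 = 540.7 kips → 0.75 × 540.7 = 406 kips.
Bearing (1.2 l_c t F_u ≤ 2.4 d t F_u): upper limit = 2.4·1.125·0.375·70 = 70.88 kips.
  Edge l_c = 2.5 − 1.25/2 = 1.875 → r_n = 59.06 kips; interior l_c = 3.875 − 1.25 = 2.625 → r_n = 70.88 kips.
  R_n,bearing = 2·59.06 + 2·70.88 = 259.9 kips → 0.75 × 259.9 = 195 kips.
Bearing governs: 195 kips.

195 kips (bearing governs)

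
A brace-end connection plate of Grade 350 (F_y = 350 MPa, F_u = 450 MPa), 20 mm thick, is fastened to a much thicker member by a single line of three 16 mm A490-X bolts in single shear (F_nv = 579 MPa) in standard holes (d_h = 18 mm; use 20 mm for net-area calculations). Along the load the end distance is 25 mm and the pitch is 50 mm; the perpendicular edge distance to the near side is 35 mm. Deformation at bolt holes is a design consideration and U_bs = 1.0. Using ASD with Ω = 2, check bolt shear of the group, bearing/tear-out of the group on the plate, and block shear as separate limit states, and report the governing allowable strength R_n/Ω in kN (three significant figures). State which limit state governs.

Bolt shear: A_b = π·16²/4 = 201.1 mm²; R_n = 579 × 201.1 × 3 × 1 / 1000 = 349.2 kN → 349.2 / 2 = 175 kN.
Bearing: edge l_c = 16, r_n = 172.8 kN; interior l_c = 32, r_n = 345.6 kN; R_n = 172.8 + 2·345.6 = 864 kN → 432 kN.
Block shear: A_gv = 2500, A_nv = 1500, A_nt = 500 mm²; R_n = min(0.6F_uA_nv, 0.6F_yA_gv) + U_bs·F_u·A_nt = 630 kN → 315 kN.
Bolt shear governs: 175 kN.

175 kN (bolt shear governs)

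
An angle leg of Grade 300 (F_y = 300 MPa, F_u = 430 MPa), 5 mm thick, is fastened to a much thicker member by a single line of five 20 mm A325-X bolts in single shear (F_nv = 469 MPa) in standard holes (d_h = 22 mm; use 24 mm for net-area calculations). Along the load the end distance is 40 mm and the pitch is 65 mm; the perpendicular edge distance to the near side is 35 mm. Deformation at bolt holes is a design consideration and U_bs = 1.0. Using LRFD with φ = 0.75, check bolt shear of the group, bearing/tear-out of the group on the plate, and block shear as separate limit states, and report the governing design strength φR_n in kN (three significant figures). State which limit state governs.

223 kN (block shear governs)

Bolt shear: A_b = π·20²/4 = 314.2 mm²; R_n = 469 × 314.2 × 5 × 1 / 1000 = 736.7 kN → 0.75 × 736.7 = 553 kN.
Bearing: edge l_c = 29, r_n = 74.82 kN; interior l_c = 43, r_n = 103.2 kN; R_n = 74.82 + 4·103.2 = 487.6 kN → 366 kN.
Block shear: A_gv = 1500, A_nv = 960, A_nt = 115 mm²; R_n = min(0.6F_uA_nv, 0.6F_yA_gv) + U_bs·F_u·A_nt = 297.1 kN → 223 kN.
Block shear governs: 223 kN.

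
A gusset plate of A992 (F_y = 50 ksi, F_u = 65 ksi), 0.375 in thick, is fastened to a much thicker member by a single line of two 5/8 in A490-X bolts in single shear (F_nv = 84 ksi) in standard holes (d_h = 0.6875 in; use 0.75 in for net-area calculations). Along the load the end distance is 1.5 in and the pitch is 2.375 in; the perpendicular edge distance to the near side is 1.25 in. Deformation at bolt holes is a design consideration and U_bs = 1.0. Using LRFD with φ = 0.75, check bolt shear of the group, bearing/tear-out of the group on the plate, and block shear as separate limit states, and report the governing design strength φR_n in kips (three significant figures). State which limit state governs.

38.7 kips (bolt shear governs)

Bolt shear: A_b = π·0.625²/4 = 0.3068 in²; R_n = 84 × 0.3068 × 2 × 1 = 51.54 kips → 0.75 × 51.54 = 38.7 kips.
Bearing: edge l_c = 1.156, r_n = 33.82 kips; interior l_c = 1.688, r_n = 36.56 kips; R_n = 33.82 + 1·36.56 = 70.38 kips → 52.8 kips.
Block shear: A_gv = 1.453, A_nv = 1.031, A_nt = 0.3281 in²; R_n = min(0.6F_uA_nv, 0.6F_yA_gv) + U_bs·F_u·A_nt = 61.55 kips → 46.2 kips.
Bolt shear governs: 38.7 kips.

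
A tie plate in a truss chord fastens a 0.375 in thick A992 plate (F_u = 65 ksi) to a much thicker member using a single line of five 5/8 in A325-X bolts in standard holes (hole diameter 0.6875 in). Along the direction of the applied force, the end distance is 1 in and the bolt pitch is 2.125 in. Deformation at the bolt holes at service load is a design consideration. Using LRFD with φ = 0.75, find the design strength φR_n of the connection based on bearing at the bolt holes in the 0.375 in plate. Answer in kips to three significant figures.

Per bolt r_n = 1.2 l_c t F_u ≤ 2.4 d t F_u; upper limit = 2.4 × 0.625 × 0.375 × 65 = 36.56 kips.
Edge bolt: l_c = 1 − 0.6875/2 = 0.6562 in → 1.2 × 0.6562 × 0.375 × 65 = 19.2 → r_n = 19.2 kips.
Interior bolts: l_c = 2.125 − 0.6875 = 1.438 in → 1.2 × 1.438 × 0.375 × 65 = 42.05 → r_n = 36.56 kips.
R_n = 1 × 19.2 + 4 × 36.56 = 165.4 kips.
Design strength φR_n = 0.75 × 165.4 = 124 kips.

124 kips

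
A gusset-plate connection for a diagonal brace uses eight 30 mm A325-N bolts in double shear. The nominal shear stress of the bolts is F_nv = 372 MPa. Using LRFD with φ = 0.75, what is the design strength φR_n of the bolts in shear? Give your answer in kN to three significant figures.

A_b = π × 30² / 4 = 706.9 mm².
R_n = F_nv · A_b · n · n_s = 372 × 706.9 × 8 × 2 / 1000 = 4207 kN.
Design strength φR_n = 0.75 × 4207 = 3160 kN.

3160 kN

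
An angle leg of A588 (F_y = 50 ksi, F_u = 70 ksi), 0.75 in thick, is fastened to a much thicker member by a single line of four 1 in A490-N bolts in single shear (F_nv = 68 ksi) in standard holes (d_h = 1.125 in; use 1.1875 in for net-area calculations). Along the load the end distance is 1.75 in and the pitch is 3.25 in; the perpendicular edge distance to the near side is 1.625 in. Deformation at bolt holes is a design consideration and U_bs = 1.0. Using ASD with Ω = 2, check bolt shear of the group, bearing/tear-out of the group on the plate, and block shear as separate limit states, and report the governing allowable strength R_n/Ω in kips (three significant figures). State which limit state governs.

107 kips (bolt shear governs)

Bolt shear: A_b = π·1²/4 = 0.7854 in²; R_n = 68 × 0.7854 × 4 × 1 = 213.6 kips → 213.6 / 2 = 107 kips.
Bearing: edge l_c = 1.188, r_n = 74.81 kips; interior l_c = 2.125, r_n = 126 kips; R_n = 74.81 + 3·126 = 452.8 kips → 226 kips.
Block shear: A_gv = 8.625, A_nv = 5.508, A_nt = 0.7734 in²; R_n = min(0.6F_uA_nv, 0.6F_yA_gv) + U_bs·F_u·A_nt = 285.5 kips → 143 kips.
Bolt shear governs: 107 kips.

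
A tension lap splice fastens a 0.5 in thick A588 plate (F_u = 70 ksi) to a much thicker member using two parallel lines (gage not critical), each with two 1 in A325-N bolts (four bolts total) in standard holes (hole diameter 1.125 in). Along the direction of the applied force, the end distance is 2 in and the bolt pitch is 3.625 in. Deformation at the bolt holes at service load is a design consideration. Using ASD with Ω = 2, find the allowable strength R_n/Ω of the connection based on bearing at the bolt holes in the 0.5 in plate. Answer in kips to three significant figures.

Per bolt r_n = 1.2 l_c t F_u ≤ 2.4 d t F_u; upper limit = 2.4 × 1 × 0.5 × 70 = 84 kips.
Edge bolt: l_c = 2 − 1.125/2 = 1.438 in → 1.2 × 1.438 × 0.5 × 70 = 60.37 → r_n = 60.37 kips.
Interior bolts: l_c = 3.625 − 1.125 = 2.5 in → 1.2 × 2.5 × 0.5 × 70 = 105 → r_n = 84 kips.
R_n = 2 × 60.37 + 2 × 84 = 288.8 kips.
Allowable strength R_n/Ω = 288.8 / 2 = 144 kips.

144 kips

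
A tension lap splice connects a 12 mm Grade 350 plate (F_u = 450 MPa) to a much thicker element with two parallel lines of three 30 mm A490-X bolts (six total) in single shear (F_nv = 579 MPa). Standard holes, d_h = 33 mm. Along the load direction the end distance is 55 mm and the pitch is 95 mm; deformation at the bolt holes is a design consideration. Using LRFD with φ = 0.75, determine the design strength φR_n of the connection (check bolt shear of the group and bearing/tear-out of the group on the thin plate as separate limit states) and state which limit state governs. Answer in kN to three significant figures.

Bolt shear: A_b = π·30²/4 = 706.9 mm²; R_n = 579 × 706.9 × 6 × 1 / 1000 = 2456 kN → 0.75 × 2456 = 1840 kN.
Bearing (1.2 l_c t F_u ≤ 2.4 d t F_u): upper limit = 2.4·30·12·450 / 1000 = 388.8 kN.
  Edge l_c = 55 − 33/2 = 38.5 → r_n = 249.5 kN; interior l_c = 95 − 33 = 62 → r_n = 388.8 kN.
  R_n,bearing = 2·249.5 + 4·388.8 = 2054 kN → 0.75 × 2054 = 1540 kN.
Bearing governs: 1540 kN.

1540 kN (bearing governs)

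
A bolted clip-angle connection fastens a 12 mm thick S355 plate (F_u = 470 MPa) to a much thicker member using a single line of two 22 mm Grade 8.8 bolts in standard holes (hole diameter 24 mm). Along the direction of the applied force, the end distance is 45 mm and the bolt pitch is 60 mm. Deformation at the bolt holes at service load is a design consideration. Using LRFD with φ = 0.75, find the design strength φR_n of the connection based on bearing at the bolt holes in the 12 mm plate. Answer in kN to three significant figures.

350 kN

Per bolt r_n = 1.2 l_c t F_u ≤ 2.4 d t F_u; upper limit = 2.4 × 22 × 12 × 470 / 1000 = 297.8 kN.
Edge bolt: l_c = 45 − 24/2 = 33 mm → 1.2 × 33 × 12 × 470 / 1000 = 223.3 → r_n = 223.3 kN.
Interior bolts: l_c = 60 − 24 = 36 mm → 1.2 × 36 × 12 × 470 / 1000 = 243.6 → r_n = 243.6 kN.
R_n = 1 × 223.3 + 1 × 243.6 = 467 kN.
Design strength φR_n = 0.75 × 467 = 350 kN.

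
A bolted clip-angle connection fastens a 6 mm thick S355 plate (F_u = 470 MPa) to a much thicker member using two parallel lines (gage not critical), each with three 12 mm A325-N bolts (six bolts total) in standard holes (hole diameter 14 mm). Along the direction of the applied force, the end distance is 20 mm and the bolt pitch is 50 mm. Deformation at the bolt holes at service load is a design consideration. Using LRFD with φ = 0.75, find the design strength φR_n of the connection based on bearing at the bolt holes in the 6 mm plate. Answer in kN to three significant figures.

310 kN

Per bolt r_n = 1.2 l_c t F_u ≤ 2.4 d t F_u; upper limit = 2.4 × 12 × 6 × 470 / 1000 = 81.22 kN.
Edge bolt: l_c = 20 − 14/2 = 13 mm → 1.2 × 13 × 6 × 470 / 1000 = 43.99 → r_n = 43.99 kN.
Interior bolts: l_c = 50 − 14 = 36 mm → 1.2 × 36 × 6 × 470 / 1000 = 121.8 → r_n = 81.22 kN.
R_n = 2 × 43.99 + 4 × 81.22 = 412.8 kN.
Design strength φR_n = 0.75 × 412.8 = 310 kN.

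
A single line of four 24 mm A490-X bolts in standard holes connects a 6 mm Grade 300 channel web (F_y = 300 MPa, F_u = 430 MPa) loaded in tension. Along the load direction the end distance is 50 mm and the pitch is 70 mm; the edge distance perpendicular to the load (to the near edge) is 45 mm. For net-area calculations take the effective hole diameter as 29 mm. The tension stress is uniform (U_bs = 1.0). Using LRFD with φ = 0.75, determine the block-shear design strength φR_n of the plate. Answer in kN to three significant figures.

243 kN

Shear plane L_v = 50 + 3·70 = 260 mm; A_gv = 260 × 6 = 1560 mm².
A_nv = (260 − 3.5·29) × 6 = 951 mm².
A_nt = (45 − 0.5·29) × 6 = 183 mm².
0.6 F_u A_nv = 245.4 kN; 0.6 F_y A_gv = 280.8 kN → shear rupture governs the shear term.
R_n = 245.4 + 1.0 × 430 × 183 / 1000 = 324 kN.
Design strength φR_n = 0.75 × 324 = 243 kN.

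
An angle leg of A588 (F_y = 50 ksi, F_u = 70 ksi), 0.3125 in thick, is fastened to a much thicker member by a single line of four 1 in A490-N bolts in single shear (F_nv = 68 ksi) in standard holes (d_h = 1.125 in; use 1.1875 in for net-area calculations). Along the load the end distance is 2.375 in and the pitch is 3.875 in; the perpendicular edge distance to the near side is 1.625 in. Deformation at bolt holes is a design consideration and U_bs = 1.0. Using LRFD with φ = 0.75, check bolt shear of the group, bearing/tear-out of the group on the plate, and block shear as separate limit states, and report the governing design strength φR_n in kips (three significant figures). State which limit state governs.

Bolt shear: A_b = π·1²/4 = 0.7854 in²; R_n = 68 × 0.7854 × 4 × 1 = 213.6 kips → 0.75 × 213.6 = 160 kips.
Bearing: edge l_c = 1.812, r_n = 47.58 kips; interior l_c = 2.75, r_n = 52.5 kips; R_n = 47.58 + 3·52.5 = 205.1 kips → 154 kips.
Block shear: A_gv = 4.375, A_nv = 3.076, A_nt = 0.3223 in²; R_n = min(0.6F_uA_nv, 0.6F_yA_gv) + U_bs·F_u·A_nt = 151.8 kips → 114 kips.
Block shear governs: 114 kips.

114 kips (block shear governs)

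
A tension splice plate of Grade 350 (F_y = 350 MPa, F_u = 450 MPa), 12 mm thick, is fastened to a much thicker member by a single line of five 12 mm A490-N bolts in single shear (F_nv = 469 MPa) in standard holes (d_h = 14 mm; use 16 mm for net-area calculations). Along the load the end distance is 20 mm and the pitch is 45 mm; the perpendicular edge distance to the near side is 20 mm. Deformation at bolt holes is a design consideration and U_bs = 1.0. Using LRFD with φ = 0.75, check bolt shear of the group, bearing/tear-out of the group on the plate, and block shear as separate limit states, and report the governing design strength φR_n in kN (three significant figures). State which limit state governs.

199 kN (bolt shear governs)

Bolt shear: A_b = π·12²/4 = 113.1 mm²; R_n = 469 × 113.1 × 5 × 1 / 1000 = 265.2 kN → 0.75 × 265.2 = 199 kN.
Bearing: edge l_c = 13, r_n = 84.24 kN; interior l_c = 31, r_n = 155.5 kN; R_n = 84.24 + 4·155.5 = 706.3 kN → 530 kN.
Block shear: A_gv = 2400, A_nv = 1536, A_nt = 144 mm²; R_n = min(0.6F_uA_nv, 0.6F_yA_gv) + U_bs·F_u·A_nt = 479.5 kN → 360 kN.
Bolt shear governs: 199 kN.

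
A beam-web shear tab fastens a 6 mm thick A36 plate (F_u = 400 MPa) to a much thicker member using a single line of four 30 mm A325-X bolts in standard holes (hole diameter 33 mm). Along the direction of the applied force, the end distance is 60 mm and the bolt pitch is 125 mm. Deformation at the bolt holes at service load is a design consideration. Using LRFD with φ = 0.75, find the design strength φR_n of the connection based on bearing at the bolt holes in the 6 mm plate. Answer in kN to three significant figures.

483 kN

Per bolt r_n = 1.2 l_c t F_u ≤ 2.4 d t F_u; upper limit = 2.4 × 30 × 6 × 400 / 1000 = 172.8 kN.
Edge bolt: l_c = 60 − 33/2 = 43.5 mm → 1.2 × 43.5 × 6 × 400 / 1000 = 125.3 → r_n = 125.3 kN.
Interior bolts: l_c = 125 − 33 = 92 mm → 1.2 × 92 × 6 × 400 / 1000 = 265 → r_n = 172.8 kN.
R_n = 1 × 125.3 + 3 × 172.8 = 643.7 kN.
Design strength φR_n = 0.75 × 643.7 = 483 kN.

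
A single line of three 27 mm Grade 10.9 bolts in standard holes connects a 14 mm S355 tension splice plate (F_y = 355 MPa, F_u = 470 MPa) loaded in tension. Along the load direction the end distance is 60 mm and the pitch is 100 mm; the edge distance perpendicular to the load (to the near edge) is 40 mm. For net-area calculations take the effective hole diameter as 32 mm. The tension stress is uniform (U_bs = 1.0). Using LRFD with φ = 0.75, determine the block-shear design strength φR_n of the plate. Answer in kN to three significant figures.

Shear plane L_v = 60 + 2·100 = 260 mm; A_gv = 260 × 14 = 3640 mm².
A_nv = (260 − 2.5·32) × 14 = 2520 mm².
A_nt = (40 − 0.5·32) × 14 = 336 mm².
0.6 F_u A_nv = 710.6 kN; 0.6 F_y A_gv = 775.3 kN → shear rupture governs the shear term.
R_n = 710.6 + 1.0 × 470 × 336 / 1000 = 868.6 kN.
Design strength φR_n = 0.75 × 868.6 = 651 kN.

651 kN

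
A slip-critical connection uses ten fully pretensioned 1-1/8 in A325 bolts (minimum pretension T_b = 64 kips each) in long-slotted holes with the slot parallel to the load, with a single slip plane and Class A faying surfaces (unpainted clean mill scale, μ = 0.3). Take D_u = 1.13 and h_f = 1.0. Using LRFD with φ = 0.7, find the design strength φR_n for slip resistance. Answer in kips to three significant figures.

152 kips

R_n = μ · D_u · h_f · T_b · n_s · n_b = 0.3 × 1.13 × 1.0 × 64 × 1 × 10 = 217 kips.
Design strength φR_n = 0.7 × 217 = 152 kips.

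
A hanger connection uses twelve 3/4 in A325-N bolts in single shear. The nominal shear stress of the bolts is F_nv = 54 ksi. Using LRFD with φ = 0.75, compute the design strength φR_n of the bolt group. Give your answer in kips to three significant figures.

A_b = π × 0.75² / 4 = 0.4418 in².
R_n = F_nv · A_b · n · n_s = 54 × 0.4418 × 12 × 1 = 286.3 kips.
Design strength φR_n = 0.75 × 286.3 = 215 kips.

215 kips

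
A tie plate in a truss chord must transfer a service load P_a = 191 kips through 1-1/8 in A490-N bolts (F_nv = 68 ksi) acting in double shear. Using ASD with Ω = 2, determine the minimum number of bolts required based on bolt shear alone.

A_b = π·1.125²/4 = 0.994 in².
Per-bolt allowable strength R_n/Ω = 68 × 0.994 × 2 / 2 = 67.59 kips.
n ≥ 191 / 67.59 = 2.826 → use 3 bolts.

3 bolts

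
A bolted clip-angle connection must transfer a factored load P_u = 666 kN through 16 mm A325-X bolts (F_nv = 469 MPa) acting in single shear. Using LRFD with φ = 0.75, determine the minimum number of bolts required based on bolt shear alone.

10 bolts

A_b = π·16²/4 = 201.1 mm².
Per-bolt design strength φR_n = 0.75 × 469 × 201.1 × 1 / 1000 = 70.72 kN.
n ≥ 666 / 70.72 = 9.417 → use 10 bolts.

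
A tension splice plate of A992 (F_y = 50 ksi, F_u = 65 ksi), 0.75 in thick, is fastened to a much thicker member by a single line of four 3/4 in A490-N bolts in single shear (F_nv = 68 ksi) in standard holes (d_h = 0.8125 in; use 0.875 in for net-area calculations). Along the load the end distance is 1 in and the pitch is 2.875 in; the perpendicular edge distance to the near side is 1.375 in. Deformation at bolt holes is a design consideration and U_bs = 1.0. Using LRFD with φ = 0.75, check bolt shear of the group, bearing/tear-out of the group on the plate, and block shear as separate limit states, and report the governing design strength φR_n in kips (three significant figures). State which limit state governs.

90.1 kips (bolt shear governs)

Bolt shear: A_b = π·0.75²/4 = 0.4418 in²; R_n = 68 × 0.4418 × 4 × 1 = 120.2 kips → 0.75 × 120.2 = 90.1 kips.
Bearing: edge l_c = 0.5938, r_n = 34.73 kips; interior l_c = 2.062, r_n = 87.75 kips; R_n = 34.73 + 3·87.75 = 298 kips → 223 kips.
Block shear: A_gv = 7.219, A_nv = 4.922, A_nt = 0.7031 in²; R_n = min(0.6F_uA_nv, 0.6F_yA_gv) + U_bs·F_u·A_nt = 237.7 kips → 178 kips.
Bolt shear governs: 90.1 kips.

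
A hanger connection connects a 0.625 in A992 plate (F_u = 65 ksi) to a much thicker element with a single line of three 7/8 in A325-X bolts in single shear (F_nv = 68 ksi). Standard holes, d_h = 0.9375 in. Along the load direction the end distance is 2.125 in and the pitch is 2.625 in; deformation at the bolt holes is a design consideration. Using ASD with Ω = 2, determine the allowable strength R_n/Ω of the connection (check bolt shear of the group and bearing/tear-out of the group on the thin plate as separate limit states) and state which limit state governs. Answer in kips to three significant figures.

Bolt shear: A_b = π·0.875²/4 = 0.6013 in²; R_n = 68 × 0.6013 × 3 × 1 = 122.7 kips → 122.7 / 2 = 61.3 kips.
Bearing (1.2 l_c t F_u ≤ 2.4 d t F_u): upper limit = 2.4·0.875·0.625·65 = 85.31 kips.
  Edge l_c = 2.125 − 0.9375/2 = 1.656 → r_n = 80.74 kips; interior l_c = 2.625 − 0.9375 = 1.688 → r_n = 82.27 kips.
  R_n,bearing = 1·80.74 + 2·82.27 = 245.3 kips → 245.3 / 2 = 123 kips.
Bolt shear governs: 61.3 kips.

61.3 kips (bolt shear governs)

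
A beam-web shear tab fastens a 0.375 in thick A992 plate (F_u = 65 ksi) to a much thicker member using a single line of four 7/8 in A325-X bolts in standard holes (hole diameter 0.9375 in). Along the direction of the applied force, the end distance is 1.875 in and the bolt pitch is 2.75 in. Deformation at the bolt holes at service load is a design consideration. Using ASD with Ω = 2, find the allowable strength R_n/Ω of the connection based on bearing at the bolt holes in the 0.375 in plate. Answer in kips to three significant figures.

Per bolt r_n = 1.2 l_c t F_u ≤ 2.4 d t F_u; upper limit = 2.4 × 0.875 × 0.375 × 65 = 51.19 kips.
Edge bolt: l_c = 1.875 − 0.9375/2 = 1.406 in → 1.2 × 1.406 × 0.375 × 65 = 41.13 → r_n = 41.13 kips.
Interior bolts: l_c = 2.75 − 0.9375 = 1.812 in → 1.2 × 1.812 × 0.375 × 65 = 53.02 → r_n = 51.19 kips.
R_n = 1 × 41.13 + 3 × 51.19 = 194.7 kips.
Allowable strength R_n/Ω = 194.7 / 2 = 97.3 kips.

97.3 kips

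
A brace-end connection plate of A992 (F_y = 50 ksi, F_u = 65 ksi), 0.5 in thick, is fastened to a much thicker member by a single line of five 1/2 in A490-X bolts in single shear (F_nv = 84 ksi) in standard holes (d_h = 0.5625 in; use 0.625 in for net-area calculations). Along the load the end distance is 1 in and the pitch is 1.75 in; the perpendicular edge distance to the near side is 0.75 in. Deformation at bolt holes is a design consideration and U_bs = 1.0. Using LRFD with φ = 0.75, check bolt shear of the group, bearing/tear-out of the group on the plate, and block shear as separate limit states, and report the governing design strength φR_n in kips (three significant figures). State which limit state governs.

61.9 kips (bolt shear governs)

Bolt shear: A_b = π·0.5²/4 = 0.1963 in²; R_n = 84 × 0.1963 × 5 × 1 = 82.47 kips → 0.75 × 82.47 = 61.9 kips.
Bearing: edge l_c = 0.7188, r_n = 28.03 kips; interior l_c = 1.188, r_n = 39 kips; R_n = 28.03 + 4·39 = 184 kips → 138 kips.
Block shear: A_gv = 4, A_nv = 2.594, A_nt = 0.2188 in²; R_n = min(0.6F_uA_nv, 0.6F_yA_gv) + U_bs·F_u·A_nt = 115.4 kips → 86.5 kips.
Bolt shear governs: 61.9 kips.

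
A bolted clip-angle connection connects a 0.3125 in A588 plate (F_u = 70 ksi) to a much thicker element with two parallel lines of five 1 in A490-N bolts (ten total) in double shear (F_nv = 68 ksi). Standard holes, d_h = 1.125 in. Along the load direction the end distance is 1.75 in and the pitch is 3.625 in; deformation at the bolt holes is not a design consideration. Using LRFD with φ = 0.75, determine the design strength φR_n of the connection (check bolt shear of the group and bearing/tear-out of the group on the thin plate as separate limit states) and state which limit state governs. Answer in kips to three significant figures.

Bolt shear: A_b = π·1²/4 = 0.7854 in²; R_n = 68 × 0.7854 × 10 × 2 = 1068 kips → 0.75 × 1068 = 801 kips.
Bearing (1.5 l_c t F_u ≤ 3.0 d t F_u): upper limit = 3.0·1·0.3125·70 = 65.62 kips.
  Edge l_c = 1.75 − 1.125/2 = 1.188 → r_n = 38.96 kips; interior l_c = 3.625 − 1.125 = 2.5 → r_n = 65.62 kips.
  R_n,bearing = 2·38.96 + 8·65.62 = 602.9 kips → 0.75 × 602.9 = 452 kips.
Bearing governs: 452 kips.

452 kips (bearing governs)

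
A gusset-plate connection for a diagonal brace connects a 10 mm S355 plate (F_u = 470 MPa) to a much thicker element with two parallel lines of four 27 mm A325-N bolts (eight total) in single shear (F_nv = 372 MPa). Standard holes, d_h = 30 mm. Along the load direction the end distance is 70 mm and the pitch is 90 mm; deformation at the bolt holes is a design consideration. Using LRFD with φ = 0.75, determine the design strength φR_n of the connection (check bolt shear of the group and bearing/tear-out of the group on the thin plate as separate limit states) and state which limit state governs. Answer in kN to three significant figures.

1280 kN (bolt shear governs)

Bolt shear: A_b = π·27²/4 = 572.6 mm²; R_n = 372 × 572.6 × 8 × 1 / 1000 = 1704 kN → 0.75 × 1704 = 1280 kN.
Bearing (1.2 l_c t F_u ≤ 2.4 d t F_u): upper limit = 2.4·27·10·470 / 1000 = 304.6 kN.
  Edge l_c = 70 − 30/2 = 55 → r_n = 304.6 kN; interior l_c = 90 − 30 = 60 → r_n = 304.6 kN.
  R_n,bearing = 2·304.6 + 6·304.6 = 2436 kN → 0.75 × 2436 = 1830 kN.
Bolt shear governs: 1280 kN.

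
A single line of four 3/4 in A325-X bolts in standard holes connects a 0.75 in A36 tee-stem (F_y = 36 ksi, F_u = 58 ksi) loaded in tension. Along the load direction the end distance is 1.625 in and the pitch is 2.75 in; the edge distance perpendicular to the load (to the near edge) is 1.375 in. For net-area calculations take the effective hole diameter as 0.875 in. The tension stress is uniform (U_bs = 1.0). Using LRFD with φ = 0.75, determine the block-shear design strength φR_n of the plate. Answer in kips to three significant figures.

Shear plane L_v = 1.625 + 3·2.75 = 9.875 in; A_gv = 9.875 × 0.75 = 7.406 in².
A_nv = (9.875 − 3.5·0.875) × 0.75 = 5.109 in².
A_nt = (1.375 − 0.5·0.875) × 0.75 = 0.7031 in².
0.6 F_u A_nv = 177.8 kips; 0.6 F_y A_gv = 160 kips → shear yielding governs the shear term.
R_n = 160 + 1.0 × 58 × 0.7031 = 200.8 kips.
Design strength φR_n = 0.75 × 200.8 = 151 kips.

151 kips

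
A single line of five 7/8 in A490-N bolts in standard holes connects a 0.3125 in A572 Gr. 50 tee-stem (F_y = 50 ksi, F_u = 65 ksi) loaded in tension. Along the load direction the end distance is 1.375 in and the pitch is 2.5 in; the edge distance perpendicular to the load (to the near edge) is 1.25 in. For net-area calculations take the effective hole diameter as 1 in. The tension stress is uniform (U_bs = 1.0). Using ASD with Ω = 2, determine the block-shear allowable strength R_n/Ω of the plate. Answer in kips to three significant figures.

49.5 kips

Shear plane L_v = 1.375 + 4·2.5 = 11.38 in; A_gv = 11.38 × 0.3125 = 3.555 in².
A_nv = (11.38 − 4.5·1) × 0.3125 = 2.148 in².
A_nt = (1.25 − 0.5·1) × 0.3125 = 0.2344 in².
0.6 F_u A_nv = 83.79 kips; 0.6 F_y A_gv = 106.6 kips → shear rupture governs the shear term.
R_n = 83.79 + 1.0 × 65 × 0.2344 = 99.02 kips.
Allowable strength R_n/Ω = 99.02 / 2 = 49.5 kips.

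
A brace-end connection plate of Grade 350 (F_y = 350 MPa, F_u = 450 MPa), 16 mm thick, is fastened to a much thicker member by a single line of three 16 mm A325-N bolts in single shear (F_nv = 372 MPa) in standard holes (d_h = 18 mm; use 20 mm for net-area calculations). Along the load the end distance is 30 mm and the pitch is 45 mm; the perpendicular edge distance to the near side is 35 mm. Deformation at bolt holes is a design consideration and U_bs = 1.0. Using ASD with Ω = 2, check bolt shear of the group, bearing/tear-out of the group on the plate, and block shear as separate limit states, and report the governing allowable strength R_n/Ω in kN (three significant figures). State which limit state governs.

112 kN (bolt shear governs)

Bolt shear: A_b = π·16²/4 = 201.1 mm²; R_n = 372 × 201.1 × 3 × 1 / 1000 = 224.4 kN → 224.4 / 2 = 112 kN.
Bearing: edge l_c = 21, r_n = 181.4 kN; interior l_c = 27, r_n = 233.3 kN; R_n = 181.4 + 2·233.3 = 648 kN → 324 kN.
Block shear: A_gv = 1920, A_nv = 1120, A_nt = 400 mm²; R_n = min(0.6F_uA_nv, 0.6F_yA_gv) + U_bs·F_u·A_nt = 482.4 kN → 241 kN.
Bolt shear governs: 112 kN.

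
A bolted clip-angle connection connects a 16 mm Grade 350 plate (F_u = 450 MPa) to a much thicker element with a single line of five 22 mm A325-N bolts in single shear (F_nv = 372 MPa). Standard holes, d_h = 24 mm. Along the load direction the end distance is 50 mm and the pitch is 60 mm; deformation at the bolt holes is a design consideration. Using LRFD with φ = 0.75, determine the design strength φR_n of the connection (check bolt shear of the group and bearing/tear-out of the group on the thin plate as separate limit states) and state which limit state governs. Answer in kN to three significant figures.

Bolt shear: A_b = π·22²/4 = 380.1 mm²; R_n = 372 × 380.1 × 5 × 1 / 1000 = 707 kN → 0.75 × 707 = 530 kN.
Bearing (1.2 l_c t F_u ≤ 2.4 d t F_u): upper limit = 2.4·22·16·450 / 1000 = 380.2 kN.
  Edge l_c = 50 − 24/2 = 38 → r_n = 328.3 kN; interior l_c = 60 − 24 = 36 → r_n = 311 kN.
  R_n,bearing = 1·328.3 + 4·311 = 1572 kN → 0.75 × 1572 = 1180 kN.
Bolt shear governs: 530 kN.

530 kN (bolt shear governs)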